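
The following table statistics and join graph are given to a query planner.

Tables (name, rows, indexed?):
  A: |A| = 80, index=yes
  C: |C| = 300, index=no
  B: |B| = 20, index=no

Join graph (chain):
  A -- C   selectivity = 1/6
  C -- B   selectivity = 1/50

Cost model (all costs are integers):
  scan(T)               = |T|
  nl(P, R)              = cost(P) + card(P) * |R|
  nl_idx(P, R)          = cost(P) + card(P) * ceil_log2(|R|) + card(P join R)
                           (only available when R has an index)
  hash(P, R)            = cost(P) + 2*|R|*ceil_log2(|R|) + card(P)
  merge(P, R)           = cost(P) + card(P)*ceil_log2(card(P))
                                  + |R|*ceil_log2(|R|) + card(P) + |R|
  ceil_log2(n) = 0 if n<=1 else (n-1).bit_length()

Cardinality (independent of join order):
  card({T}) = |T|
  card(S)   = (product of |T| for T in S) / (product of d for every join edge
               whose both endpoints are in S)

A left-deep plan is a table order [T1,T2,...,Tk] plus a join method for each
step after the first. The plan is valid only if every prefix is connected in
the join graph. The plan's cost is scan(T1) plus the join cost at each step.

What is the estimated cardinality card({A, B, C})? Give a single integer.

1600

Tables in S: A(80), B(20), C(300)
Edges inside S: A-C(d=6), C-B(d=50)
numerator = 80 * 20 * 300 = 480000
denominator = 6 * 50 = 300
card(S) = 480000 / 300 = 1600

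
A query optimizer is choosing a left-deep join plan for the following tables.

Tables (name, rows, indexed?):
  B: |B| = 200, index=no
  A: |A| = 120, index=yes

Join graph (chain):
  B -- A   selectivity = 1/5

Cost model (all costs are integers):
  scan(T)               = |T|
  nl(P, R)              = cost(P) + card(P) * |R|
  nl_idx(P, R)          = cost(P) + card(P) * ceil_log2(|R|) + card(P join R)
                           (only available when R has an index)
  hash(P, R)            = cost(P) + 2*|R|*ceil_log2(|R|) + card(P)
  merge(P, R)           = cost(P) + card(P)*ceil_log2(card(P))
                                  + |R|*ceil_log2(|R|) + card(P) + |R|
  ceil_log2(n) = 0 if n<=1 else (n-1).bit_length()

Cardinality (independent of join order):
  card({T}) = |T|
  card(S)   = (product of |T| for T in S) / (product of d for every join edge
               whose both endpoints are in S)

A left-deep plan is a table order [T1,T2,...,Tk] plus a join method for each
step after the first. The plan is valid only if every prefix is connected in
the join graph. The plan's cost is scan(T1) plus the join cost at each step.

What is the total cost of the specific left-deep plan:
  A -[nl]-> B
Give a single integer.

24120

step 1: scan A: cost=120, card=120
step 2: join B via nl
    card(P join B) = 120*200/(5) = 4800
    cost = 120 + 120*200 = 24120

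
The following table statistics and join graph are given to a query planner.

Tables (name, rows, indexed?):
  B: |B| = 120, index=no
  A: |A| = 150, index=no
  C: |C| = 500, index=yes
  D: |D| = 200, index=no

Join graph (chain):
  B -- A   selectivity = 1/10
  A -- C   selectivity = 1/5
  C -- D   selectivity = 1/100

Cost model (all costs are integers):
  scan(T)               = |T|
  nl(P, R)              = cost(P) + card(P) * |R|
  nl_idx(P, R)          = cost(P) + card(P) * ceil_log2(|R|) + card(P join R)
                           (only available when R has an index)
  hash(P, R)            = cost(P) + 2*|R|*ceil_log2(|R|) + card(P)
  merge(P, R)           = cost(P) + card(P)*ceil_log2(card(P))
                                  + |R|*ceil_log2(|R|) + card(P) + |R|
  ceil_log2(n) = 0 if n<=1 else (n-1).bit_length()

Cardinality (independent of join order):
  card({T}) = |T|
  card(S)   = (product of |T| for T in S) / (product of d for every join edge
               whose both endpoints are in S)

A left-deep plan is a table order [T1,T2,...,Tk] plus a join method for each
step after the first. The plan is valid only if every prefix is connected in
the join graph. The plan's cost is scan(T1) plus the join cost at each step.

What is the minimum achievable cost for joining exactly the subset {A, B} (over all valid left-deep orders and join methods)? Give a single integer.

1980

Selinger DP over subsets of {A,B}:
  {B}: scan cost=120, card=120
  {A}: scan cost=150, card=150
  {AB}: card=1800; try (B,hash)→1980, (A,merge)→2430, (B,merge)→2460, (A,hash)→2640, (A,nl)→18120, (B,nl)→18150; best=1980 via (B,hash)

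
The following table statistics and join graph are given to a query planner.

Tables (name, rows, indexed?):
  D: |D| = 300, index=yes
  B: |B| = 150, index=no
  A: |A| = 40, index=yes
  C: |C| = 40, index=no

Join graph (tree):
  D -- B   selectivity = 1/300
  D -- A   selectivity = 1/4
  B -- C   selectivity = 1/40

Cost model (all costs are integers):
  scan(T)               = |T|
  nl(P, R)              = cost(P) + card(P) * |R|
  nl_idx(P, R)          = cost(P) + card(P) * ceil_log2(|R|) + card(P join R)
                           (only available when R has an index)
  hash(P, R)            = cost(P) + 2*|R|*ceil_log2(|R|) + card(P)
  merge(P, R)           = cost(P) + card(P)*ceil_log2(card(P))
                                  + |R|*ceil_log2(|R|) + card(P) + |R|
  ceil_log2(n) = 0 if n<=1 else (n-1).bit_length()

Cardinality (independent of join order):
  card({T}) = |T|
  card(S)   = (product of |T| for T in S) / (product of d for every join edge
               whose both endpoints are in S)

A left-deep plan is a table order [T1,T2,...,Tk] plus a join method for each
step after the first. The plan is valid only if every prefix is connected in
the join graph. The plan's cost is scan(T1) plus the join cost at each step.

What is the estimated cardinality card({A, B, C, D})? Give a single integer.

Tables in S: A(40), B(150), C(40), D(300)
Edges inside S: D-B(d=300), D-A(d=4), B-C(d=40)
numerator = 40 * 150 * 40 * 300 = 72000000
denominator = 300 * 4 * 40 = 48000
card(S) = 72000000 / 48000 = 1500

1500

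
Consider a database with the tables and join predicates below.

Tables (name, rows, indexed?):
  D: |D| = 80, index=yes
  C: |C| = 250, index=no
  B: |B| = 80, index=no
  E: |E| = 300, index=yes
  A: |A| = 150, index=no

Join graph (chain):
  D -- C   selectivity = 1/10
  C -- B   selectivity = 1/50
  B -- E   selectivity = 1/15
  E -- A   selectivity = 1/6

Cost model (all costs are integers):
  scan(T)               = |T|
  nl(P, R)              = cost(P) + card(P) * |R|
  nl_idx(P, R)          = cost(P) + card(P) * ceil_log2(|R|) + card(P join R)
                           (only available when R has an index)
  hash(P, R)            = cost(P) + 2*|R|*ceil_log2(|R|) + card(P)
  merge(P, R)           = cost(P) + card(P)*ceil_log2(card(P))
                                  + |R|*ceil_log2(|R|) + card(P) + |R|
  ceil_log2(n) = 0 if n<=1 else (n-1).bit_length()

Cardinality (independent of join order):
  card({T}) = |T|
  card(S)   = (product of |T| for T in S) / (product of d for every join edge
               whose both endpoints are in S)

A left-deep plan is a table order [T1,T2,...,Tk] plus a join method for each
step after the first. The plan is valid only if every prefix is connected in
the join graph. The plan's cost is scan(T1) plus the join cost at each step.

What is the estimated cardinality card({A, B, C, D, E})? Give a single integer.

Tables in S: A(150), B(80), C(250), D(80), E(300)
Edges inside S: D-C(d=10), C-B(d=50), B-E(d=15), E-A(d=6)
numerator = 150 * 80 * 250 * 80 * 300 = 72000000000
denominator = 10 * 50 * 15 * 6 = 45000
card(S) = 72000000000 / 45000 = 1600000

1600000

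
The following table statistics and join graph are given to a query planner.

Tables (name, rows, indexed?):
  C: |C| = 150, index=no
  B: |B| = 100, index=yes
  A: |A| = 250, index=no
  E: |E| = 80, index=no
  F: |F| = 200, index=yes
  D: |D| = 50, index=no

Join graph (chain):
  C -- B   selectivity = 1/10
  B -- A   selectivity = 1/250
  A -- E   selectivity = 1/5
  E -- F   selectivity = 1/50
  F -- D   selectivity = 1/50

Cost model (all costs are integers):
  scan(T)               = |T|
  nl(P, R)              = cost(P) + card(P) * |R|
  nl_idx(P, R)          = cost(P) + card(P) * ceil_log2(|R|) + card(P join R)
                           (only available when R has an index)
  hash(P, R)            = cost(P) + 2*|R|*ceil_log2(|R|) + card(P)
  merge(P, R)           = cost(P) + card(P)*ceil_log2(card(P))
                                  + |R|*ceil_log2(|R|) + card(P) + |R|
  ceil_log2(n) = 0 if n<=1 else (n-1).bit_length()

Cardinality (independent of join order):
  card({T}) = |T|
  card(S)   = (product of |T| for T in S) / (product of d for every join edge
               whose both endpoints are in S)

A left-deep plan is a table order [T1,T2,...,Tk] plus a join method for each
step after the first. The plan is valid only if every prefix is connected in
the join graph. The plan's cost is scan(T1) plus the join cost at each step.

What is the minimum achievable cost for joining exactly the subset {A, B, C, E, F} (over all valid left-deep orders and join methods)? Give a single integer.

Selinger DP over subsets of {A,B,C,E,F}:
  {C}: scan cost=150, card=150
  {B}: scan cost=100, card=100
  {A}: scan cost=250, card=250
  {E}: scan cost=80, card=80
  {F}: scan cost=200, card=200
  {BC}: card=1500; try (B,hash)→1700, (C,merge)→2250, (B,merge)→2300, (C,hash)→2600, (B,nl_idx)→2700, (C,nl)→15100 …(+1); best=1700 via (B,hash)
  {AB}: card=100; try (B,hash)→1900, (B,nl_idx)→2100, (A,merge)→3150, (B,merge)→3300, (A,hash)→4200, (A,nl)→25100 …(+1); best=1900 via (B,hash)
  {AE}: card=4000; try (E,hash)→1620, (A,merge)→2970, (E,merge)→3140, (A,hash)→4160, (A,nl)→20080, (E,nl)→20250; best=1620 via (E,hash)
  {EF}: card=320; try (F,nl_idx)→1040, (E,hash)→1520, (F,merge)→2520, (E,merge)→2640, (F,hash)→3360, (F,nl)→16080 …(+1); best=1040 via (F,nl_idx)
  {ABC}: card=1500; try (C,merge)→4050, (C,hash)→4400, (A,hash)→7200, (C,nl)→16900, (A,merge)→21950, (A,nl)→376700; best=4050 via (C,merge)
  {ABE}: card=1600; try (E,hash)→3120, (E,merge)→3340, (B,hash)→7020, (E,nl)→9900, (B,nl_idx)→31220, (B,merge)→54420 …(+1); best=3120 via (E,hash)
  {AEF}: card=16000; try (A,hash)→5360, (A,merge)→6490, (F,hash)→8820, (F,nl_idx)→49620, (F,merge)→55420, (A,nl)→81040 …(+1); best=5360 via (A,hash)
  {ABCE}: card=24000; try (E,hash)→6670, (C,hash)→7120, (E,merge)→22690, (C,merge)→23670, (E,nl)→124050, (C,nl)→243120; best=6670 via (E,hash)
  {ABEF}: card=6400; try (F,hash)→7920, (F,nl_idx)→22320, (B,hash)→22760, (F,merge)→24120, (B,nl_idx)→123760, (B,merge)→246160 …(+2); best=7920 via (F,hash)
  {ABCEF}: card=96000; try (C,hash)→16720, (F,hash)→33870, (C,merge)→98870, (F,nl_idx)→294670, (F,merge)→392470, (C,nl)→967920 …(+1); best=16720 via (C,hash)

16720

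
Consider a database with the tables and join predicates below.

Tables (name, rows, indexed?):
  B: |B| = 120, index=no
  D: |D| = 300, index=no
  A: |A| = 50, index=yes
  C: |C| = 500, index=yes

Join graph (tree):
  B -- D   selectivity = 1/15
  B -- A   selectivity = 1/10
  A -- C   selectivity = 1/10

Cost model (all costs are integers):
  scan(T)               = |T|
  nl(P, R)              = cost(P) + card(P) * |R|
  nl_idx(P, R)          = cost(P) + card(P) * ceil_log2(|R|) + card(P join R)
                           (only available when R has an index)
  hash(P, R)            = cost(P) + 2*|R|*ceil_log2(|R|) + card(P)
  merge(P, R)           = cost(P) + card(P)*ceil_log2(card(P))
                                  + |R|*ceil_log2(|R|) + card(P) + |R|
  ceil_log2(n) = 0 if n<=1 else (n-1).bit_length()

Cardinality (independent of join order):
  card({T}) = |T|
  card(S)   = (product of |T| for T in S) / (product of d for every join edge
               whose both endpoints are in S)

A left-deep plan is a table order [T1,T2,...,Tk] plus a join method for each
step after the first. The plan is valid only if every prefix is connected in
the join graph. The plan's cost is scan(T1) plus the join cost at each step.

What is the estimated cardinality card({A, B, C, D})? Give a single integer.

Tables in S: A(50), B(120), C(500), D(300)
Edges inside S: B-D(d=15), B-A(d=10), A-C(d=10)
numerator = 50 * 120 * 500 * 300 = 900000000
denominator = 15 * 10 * 10 = 1500
card(S) = 900000000 / 1500 = 600000

600000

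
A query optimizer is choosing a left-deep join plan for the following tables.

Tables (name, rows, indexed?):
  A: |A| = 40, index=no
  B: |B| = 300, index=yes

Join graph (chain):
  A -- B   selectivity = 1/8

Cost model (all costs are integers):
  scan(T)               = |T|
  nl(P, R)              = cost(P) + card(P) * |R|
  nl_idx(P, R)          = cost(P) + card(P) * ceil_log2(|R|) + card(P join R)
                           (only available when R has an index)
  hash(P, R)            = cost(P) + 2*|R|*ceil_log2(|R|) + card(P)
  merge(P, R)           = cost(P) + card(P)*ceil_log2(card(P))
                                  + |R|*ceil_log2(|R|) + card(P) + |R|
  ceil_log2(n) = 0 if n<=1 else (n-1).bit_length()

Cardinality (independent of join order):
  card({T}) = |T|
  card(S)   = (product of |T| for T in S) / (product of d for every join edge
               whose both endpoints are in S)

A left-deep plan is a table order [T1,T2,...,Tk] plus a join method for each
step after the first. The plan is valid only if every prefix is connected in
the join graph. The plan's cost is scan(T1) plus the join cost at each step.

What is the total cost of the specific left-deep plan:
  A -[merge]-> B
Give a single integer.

step 1: scan A: cost=40, card=40
step 2: join B via merge
    card(P join B) = 40*300/(8) = 1500
    cost = 40 + 40*6 + 300*9 + 40 + 300 = 3320

3320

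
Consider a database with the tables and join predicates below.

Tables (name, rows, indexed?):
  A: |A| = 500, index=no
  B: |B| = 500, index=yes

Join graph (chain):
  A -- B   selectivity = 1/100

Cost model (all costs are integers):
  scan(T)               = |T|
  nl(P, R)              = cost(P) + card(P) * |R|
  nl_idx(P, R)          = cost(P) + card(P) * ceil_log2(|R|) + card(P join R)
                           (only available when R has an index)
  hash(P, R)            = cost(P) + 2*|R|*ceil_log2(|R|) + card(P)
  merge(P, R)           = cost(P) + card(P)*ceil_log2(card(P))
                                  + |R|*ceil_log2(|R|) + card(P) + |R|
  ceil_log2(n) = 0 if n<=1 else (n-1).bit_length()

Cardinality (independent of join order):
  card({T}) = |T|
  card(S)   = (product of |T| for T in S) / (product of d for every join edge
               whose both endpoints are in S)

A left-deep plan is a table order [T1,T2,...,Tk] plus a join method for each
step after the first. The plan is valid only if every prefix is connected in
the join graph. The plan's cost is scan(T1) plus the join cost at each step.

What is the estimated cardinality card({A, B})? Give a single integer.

2500

Tables in S: A(500), B(500)
Edges inside S: A-B(d=100)
numerator = 500 * 500 = 250000
denominator = 100 = 100
card(S) = 250000 / 100 = 2500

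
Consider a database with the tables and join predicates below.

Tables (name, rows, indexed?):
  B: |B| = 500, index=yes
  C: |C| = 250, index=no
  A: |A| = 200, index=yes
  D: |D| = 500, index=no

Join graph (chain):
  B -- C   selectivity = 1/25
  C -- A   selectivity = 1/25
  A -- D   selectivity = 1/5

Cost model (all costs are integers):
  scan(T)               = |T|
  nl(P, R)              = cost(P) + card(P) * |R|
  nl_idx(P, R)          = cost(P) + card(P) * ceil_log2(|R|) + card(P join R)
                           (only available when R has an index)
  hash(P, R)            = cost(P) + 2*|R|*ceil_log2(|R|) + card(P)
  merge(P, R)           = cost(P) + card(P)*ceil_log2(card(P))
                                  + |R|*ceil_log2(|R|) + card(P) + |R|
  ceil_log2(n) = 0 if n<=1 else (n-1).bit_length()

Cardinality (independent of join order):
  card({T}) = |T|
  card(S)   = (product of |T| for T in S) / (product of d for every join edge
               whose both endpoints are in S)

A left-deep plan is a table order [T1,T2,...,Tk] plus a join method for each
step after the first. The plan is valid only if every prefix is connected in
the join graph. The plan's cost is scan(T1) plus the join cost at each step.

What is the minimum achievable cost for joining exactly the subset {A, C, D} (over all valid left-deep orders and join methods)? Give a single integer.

14700

Selinger DP over subsets of {A,C,D}:
  {C}: scan cost=250, card=250
  {A}: scan cost=200, card=200
  {D}: scan cost=500, card=500
  {AC}: card=2000; try (A,hash)→3700, (C,merge)→4250, (A,nl_idx)→4250, (A,merge)→4300, (C,hash)→4400, (C,nl)→50200 …(+1); best=3700 via (A,hash)
  {AD}: card=20000; try (A,hash)→4200, (D,merge)→7000, (A,merge)→7300, (D,hash)→9400, (A,nl_idx)→24500, (D,nl)→100200 …(+1); best=4200 via (A,hash)
  {ACD}: card=200000; try (D,hash)→14700, (C,hash)→28200, (D,merge)→32700, (C,merge)→326450, (D,nl)→1003700, (C,nl)→5004200; best=14700 via (D,hash)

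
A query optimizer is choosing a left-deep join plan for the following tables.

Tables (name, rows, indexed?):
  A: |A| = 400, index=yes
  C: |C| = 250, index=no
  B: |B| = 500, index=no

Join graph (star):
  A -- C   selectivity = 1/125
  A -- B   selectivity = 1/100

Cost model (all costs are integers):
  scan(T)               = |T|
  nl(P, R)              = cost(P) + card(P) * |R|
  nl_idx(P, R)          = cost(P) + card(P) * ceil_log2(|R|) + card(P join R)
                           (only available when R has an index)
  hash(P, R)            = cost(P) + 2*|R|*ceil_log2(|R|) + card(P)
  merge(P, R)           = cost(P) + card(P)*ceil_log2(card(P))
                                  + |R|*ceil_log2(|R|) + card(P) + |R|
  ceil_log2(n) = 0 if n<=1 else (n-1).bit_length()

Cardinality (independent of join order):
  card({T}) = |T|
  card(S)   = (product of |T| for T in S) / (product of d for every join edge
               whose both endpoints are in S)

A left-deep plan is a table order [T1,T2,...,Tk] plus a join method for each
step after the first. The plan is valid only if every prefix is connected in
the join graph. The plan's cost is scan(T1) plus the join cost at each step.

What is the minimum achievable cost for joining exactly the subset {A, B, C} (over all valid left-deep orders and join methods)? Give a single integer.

Selinger DP over subsets of {A,B,C}:
  {A}: scan cost=400, card=400
  {C}: scan cost=250, card=250
  {B}: scan cost=500, card=500
  {AC}: card=800; try (A,nl_idx)→3300, (C,hash)→4800, (A,merge)→6500, (C,merge)→6650, (A,hash)→7700, (A,nl)→100250 …(+1); best=3300 via (A,nl_idx)
  {AB}: card=2000; try (A,nl_idx)→7000, (A,hash)→8200, (B,merge)→9400, (A,merge)→9500, (B,hash)→9800, (B,nl)→200400 …(+1); best=7000 via (A,nl_idx)
  {ABC}: card=4000; try (C,hash)→13000, (B,hash)→13100, (B,merge)→17100, (C,merge)→33250, (B,nl)→403300, (C,nl)→507000; best=13000 via (C,hash)

13000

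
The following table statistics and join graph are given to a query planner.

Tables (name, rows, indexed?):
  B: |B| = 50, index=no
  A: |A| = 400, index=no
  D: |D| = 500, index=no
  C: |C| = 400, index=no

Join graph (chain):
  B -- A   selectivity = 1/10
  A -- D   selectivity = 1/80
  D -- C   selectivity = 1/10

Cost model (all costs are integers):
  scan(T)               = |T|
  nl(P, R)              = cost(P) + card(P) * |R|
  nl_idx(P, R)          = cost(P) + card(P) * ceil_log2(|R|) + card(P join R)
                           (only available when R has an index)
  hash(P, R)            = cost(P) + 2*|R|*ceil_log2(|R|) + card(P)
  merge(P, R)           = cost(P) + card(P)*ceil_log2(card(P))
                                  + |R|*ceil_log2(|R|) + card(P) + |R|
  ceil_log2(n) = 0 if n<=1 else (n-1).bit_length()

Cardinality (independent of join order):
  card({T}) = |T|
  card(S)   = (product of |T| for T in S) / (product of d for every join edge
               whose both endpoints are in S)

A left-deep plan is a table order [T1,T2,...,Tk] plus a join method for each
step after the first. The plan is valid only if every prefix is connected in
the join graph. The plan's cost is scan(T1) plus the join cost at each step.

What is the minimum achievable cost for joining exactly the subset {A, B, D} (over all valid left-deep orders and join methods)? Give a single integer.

11300

Selinger DP over subsets of {A,B,D}:
  {B}: scan cost=50, card=50
  {A}: scan cost=400, card=400
  {D}: scan cost=500, card=500
  {AB}: card=2000; try (B,hash)→1400, (A,merge)→4400, (B,merge)→4750, (A,hash)→7300, (A,nl)→20050, (B,nl)→20400; best=1400 via (B,hash)
  {AD}: card=2500; try (A,hash)→8200, (D,merge)→9400, (A,merge)→9500, (D,hash)→9800, (D,nl)→200400, (A,nl)→200500; best=8200 via (A,hash)
  {ABD}: card=12500; try (B,hash)→11300, (D,hash)→12400, (D,merge)→30400, (B,merge)→41050, (B,nl)→133200, (D,nl)→1001400; best=11300 via (B,hash)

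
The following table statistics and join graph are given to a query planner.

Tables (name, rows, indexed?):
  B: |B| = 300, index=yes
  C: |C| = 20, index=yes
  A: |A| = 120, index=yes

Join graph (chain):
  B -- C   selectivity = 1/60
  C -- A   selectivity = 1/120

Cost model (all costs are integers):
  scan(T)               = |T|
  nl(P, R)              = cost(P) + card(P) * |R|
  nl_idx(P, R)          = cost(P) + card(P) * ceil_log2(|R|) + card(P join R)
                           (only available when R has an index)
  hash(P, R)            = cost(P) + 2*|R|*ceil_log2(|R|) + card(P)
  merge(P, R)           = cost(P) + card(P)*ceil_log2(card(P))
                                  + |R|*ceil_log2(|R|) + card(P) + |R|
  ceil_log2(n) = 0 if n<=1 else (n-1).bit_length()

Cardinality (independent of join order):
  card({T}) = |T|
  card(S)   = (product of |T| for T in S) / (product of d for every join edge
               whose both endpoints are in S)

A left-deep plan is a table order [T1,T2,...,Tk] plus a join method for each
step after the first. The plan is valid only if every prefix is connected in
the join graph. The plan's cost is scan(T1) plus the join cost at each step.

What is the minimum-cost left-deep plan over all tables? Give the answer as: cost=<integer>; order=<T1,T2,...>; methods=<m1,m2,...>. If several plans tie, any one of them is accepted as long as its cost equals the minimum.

cost=460; order=C,A,B; methods=nl_idx,nl_idx

Selinger DP (subsets sized 1..n):
  {B}: scan cost=300, card=300
  {C}: scan cost=20, card=20
  {A}: scan cost=120, card=120
  {BC}: card=100; try (B,nl_idx)→300, (C,hash)→800, (C,nl_idx)→1900, (B,merge)→3140, (C,merge)→3420, (B,hash)→5440 …(+2); best=300 via (B,nl_idx)
  {AC}: card=20; try (A,nl_idx)→180, (C,hash)→440, (C,nl_idx)→740, (A,merge)→1100, (C,merge)→1200, (A,hash)→1720 …(+2); best=180 via (A,nl_idx)
  {ABC}: card=100; try (B,nl_idx)→460, (A,nl_idx)→1100, (A,merge)→2060, (A,hash)→2080, (B,merge)→3300, (B,hash)→5600 …(+2); best=460 via (B,nl_idx)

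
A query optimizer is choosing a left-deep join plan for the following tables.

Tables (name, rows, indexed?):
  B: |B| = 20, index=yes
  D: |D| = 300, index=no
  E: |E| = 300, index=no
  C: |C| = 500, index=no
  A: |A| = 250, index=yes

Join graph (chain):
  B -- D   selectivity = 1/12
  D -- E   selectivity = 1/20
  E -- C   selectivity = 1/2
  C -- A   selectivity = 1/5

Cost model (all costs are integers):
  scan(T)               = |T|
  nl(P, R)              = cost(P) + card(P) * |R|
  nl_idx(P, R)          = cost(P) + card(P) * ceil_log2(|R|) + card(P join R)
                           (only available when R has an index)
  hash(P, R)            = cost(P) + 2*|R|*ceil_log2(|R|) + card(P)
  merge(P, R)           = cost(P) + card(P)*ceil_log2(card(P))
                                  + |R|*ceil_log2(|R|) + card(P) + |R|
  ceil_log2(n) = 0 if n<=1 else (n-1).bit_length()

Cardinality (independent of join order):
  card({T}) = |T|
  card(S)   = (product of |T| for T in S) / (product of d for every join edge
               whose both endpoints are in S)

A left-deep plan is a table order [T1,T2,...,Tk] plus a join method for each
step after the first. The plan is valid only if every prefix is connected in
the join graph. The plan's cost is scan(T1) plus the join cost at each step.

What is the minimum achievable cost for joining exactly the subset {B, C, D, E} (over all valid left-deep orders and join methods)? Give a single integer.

23200

Selinger DP over subsets of {B,C,D,E}:
  {B}: scan cost=20, card=20
  {D}: scan cost=300, card=300
  {E}: scan cost=300, card=300
  {C}: scan cost=500, card=500
  {BD}: card=500; try (B,hash)→800, (B,nl_idx)→2300, (D,merge)→3140, (B,merge)→3420, (D,hash)→5440, (D,nl)→6020 …(+1); best=800 via (B,hash)
  {DE}: card=4500; try (E,hash)→6000, (D,hash)→6000, (E,merge)→6300, (D,merge)→6300, (E,nl)→90300, (D,nl)→90300; best=6000 via (E,hash)
  {CE}: card=75000; try (E,hash)→6400, (C,merge)→8300, (E,merge)→8500, (C,hash)→9600, (C,nl)→150300, (E,nl)→150500; best=6400 via (E,hash)
  {BDE}: card=7500; try (E,hash)→6700, (E,merge)→8800, (B,hash)→10700, (B,nl_idx)→36000, (B,merge)→69120, (B,nl)→96000 …(+1); best=6700 via (E,hash)
  {CDE}: card=1125000; try (C,hash)→19500, (C,merge)→74000, (D,hash)→86800, (D,merge)→1359400, (C,nl)→2256000, (D,nl)→22506400; best=19500 via (C,hash)
  {BCDE}: card=1875000; try (C,hash)→23200, (C,merge)→116700, (B,hash)→1144700, (C,nl)→3756700, (B,nl_idx)→7519500, (B,nl)→22519500 …(+1); best=23200 via (C,hash)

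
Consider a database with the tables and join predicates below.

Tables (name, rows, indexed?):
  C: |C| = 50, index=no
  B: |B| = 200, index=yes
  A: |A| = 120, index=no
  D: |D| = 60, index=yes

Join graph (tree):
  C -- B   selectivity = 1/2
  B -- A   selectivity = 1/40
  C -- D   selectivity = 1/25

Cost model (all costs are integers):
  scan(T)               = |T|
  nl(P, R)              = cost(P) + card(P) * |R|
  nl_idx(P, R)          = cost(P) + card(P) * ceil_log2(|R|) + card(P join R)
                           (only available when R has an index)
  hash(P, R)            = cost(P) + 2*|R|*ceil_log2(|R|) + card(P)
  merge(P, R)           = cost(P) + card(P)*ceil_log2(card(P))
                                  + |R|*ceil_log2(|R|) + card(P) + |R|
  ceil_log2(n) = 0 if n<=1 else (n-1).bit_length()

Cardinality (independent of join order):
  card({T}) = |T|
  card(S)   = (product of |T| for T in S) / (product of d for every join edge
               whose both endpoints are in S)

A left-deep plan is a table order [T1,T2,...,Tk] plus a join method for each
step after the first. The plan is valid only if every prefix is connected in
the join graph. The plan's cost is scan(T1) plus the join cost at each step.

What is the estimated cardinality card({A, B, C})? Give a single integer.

Tables in S: A(120), B(200), C(50)
Edges inside S: C-B(d=2), B-A(d=40)
numerator = 120 * 200 * 50 = 1200000
denominator = 2 * 40 = 80
card(S) = 1200000 / 80 = 15000

15000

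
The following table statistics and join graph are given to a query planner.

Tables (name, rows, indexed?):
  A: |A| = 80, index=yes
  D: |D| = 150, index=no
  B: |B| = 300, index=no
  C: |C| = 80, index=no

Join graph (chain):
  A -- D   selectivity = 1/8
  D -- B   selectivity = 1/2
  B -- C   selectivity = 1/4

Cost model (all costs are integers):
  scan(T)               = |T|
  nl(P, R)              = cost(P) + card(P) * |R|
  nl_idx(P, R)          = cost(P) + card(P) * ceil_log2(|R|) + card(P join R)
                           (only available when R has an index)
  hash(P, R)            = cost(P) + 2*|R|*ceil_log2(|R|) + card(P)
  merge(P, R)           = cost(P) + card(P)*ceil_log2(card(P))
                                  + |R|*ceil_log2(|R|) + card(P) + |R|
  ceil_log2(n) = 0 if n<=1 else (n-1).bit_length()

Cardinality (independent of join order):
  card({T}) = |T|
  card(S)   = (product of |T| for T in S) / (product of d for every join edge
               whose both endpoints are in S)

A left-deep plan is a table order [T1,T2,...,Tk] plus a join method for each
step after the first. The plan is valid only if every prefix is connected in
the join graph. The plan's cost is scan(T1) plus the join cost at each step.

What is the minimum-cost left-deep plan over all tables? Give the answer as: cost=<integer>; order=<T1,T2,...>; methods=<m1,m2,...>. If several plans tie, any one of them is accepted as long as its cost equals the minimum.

Selinger DP (subsets sized 1..n):
  {A}: scan cost=80, card=80
  {D}: scan cost=150, card=150
  {B}: scan cost=300, card=300
  {C}: scan cost=80, card=80
  {AD}: card=1500; try (A,hash)→1420, (D,merge)→2070, (A,merge)→2140, (D,hash)→2560, (A,nl_idx)→2700, (D,nl)→12080 …(+1); best=1420 via (A,hash)
  {BD}: card=22500; try (D,hash)→3000, (B,merge)→4500, (D,merge)→4650, (B,hash)→5700, (B,nl)→45150, (D,nl)→45300; best=3000 via (D,hash)
  {BC}: card=6000; try (C,hash)→1720, (B,merge)→3720, (C,merge)→3940, (B,hash)→5560, (B,nl)→24080, (C,nl)→24300; best=1720 via (C,hash)
  {ABD}: card=225000; try (B,hash)→8320, (B,merge)→22420, (A,hash)→26620, (A,merge)→363640, (A,nl_idx)→385500, (B,nl)→451420 …(+1); best=8320 via (B,hash)
  {BCD}: card=450000; try (D,hash)→10120, (C,hash)→26620, (D,merge)→87070, (C,merge)→363640, (D,nl)→901720, (C,nl)→1803000; best=10120 via (D,hash)
  {ABCD}: card=4500000; try (C,hash)→234440, (A,hash)→461240, (C,merge)→4283960, (A,nl_idx)→7660120, (A,merge)→9010760, (C,nl)→18008320 …(+1); best=234440 via (C,hash)

cost=234440; order=D,A,B,C; methods=hash,hash,hash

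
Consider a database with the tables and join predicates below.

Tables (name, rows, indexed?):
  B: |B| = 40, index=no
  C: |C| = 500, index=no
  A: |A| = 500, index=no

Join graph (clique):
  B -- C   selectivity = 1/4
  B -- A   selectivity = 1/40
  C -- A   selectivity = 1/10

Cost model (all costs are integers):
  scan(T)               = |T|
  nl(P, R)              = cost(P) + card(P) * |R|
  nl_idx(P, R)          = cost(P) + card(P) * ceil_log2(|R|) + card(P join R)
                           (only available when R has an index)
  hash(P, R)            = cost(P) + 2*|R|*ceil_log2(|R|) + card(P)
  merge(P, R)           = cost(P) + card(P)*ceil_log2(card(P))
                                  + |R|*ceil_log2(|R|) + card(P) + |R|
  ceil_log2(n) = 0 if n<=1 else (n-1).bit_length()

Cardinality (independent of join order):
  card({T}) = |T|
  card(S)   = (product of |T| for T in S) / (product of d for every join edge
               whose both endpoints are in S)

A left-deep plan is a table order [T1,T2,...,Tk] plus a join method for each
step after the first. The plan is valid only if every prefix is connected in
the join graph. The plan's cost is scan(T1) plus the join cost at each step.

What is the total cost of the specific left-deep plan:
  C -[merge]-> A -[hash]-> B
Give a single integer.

35980

step 1: scan C: cost=500, card=500
step 2: join A via merge
    card(P join A) = 500*500/(10) = 25000
    cost = 500 + 500*9 + 500*9 + 500 + 500 = 10500
step 3: join B via hash
    card(P join B) = 25000*40/(4*40) = 6250
    cost = 10500 + 2*40*6 + 25000 = 35980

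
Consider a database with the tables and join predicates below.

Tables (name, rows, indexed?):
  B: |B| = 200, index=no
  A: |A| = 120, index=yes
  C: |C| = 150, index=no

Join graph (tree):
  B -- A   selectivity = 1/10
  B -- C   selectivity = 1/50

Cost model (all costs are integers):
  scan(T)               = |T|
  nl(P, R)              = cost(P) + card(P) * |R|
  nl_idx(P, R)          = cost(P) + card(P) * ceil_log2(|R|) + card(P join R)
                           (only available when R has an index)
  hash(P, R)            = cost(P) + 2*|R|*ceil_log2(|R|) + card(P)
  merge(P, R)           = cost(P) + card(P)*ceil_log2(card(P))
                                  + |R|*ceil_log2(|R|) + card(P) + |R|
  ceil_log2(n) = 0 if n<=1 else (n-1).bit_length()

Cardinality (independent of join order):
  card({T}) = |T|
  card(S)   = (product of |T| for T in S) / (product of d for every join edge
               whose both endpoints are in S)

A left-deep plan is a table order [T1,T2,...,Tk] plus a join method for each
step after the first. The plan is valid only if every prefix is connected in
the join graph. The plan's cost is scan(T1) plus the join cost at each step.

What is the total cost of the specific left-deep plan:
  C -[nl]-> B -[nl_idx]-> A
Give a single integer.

41550

step 1: scan C: cost=150, card=150
step 2: join B via nl
    card(P join B) = 150*200/(50) = 600
    cost = 150 + 150*200 = 30150
step 3: join A via nl_idx
    card(P join A) = 600*120/(10) = 7200
    cost = 30150 + 600*7 + 7200 = 41550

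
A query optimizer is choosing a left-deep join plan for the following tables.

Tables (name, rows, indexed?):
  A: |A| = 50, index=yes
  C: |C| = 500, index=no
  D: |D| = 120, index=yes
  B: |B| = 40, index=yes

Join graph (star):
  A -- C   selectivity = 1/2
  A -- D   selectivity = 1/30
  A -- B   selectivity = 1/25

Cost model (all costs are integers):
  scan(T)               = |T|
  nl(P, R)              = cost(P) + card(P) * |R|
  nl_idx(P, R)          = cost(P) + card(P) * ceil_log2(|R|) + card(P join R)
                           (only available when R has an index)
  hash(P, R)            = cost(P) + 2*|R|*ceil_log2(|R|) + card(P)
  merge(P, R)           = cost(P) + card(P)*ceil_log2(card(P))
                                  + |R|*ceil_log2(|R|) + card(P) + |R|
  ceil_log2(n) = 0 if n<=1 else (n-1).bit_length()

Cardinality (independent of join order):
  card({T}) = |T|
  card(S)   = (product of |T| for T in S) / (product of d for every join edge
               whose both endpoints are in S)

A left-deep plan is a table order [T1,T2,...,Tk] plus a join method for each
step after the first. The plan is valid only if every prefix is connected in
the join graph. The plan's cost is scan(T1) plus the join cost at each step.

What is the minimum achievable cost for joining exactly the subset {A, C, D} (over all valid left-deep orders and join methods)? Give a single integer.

Selinger DP over subsets of {A,C,D}:
  {A}: scan cost=50, card=50
  {C}: scan cost=500, card=500
  {D}: scan cost=120, card=120
  {AC}: card=12500; try (A,hash)→1600, (C,merge)→5400, (A,merge)→5850, (C,hash)→9100, (A,nl_idx)→16000, (C,nl)→25050 …(+1); best=1600 via (A,hash)
  {AD}: card=200; try (D,nl_idx)→600, (A,hash)→840, (A,nl_idx)→1040, (D,merge)→1360, (A,merge)→1430, (D,hash)→1780 …(+2); best=600 via (D,nl_idx)
  {ACD}: card=50000; try (C,merge)→7400, (C,hash)→9800, (D,hash)→15780, (C,nl)→100600, (D,nl_idx)→139100, (D,merge)→190060 …(+1); best=7400 via (C,merge)

7400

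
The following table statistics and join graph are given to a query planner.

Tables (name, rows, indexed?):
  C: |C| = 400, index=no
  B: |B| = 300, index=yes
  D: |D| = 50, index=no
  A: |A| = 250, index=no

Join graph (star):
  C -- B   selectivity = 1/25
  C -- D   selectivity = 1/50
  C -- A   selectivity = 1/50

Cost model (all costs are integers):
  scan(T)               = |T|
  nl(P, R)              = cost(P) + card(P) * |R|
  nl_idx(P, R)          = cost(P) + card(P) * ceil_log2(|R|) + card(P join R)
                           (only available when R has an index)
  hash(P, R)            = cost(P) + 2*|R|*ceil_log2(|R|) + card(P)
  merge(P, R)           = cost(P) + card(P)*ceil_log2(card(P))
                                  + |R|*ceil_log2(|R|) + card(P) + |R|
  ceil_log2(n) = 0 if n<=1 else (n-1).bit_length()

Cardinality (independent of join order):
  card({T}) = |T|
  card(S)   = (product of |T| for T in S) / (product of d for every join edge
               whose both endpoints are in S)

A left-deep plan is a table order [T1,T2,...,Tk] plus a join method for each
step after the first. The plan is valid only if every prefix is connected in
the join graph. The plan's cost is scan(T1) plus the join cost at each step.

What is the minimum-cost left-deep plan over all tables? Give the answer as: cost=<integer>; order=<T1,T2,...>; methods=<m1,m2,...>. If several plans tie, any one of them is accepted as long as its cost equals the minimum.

cost=13200; order=C,D,A,B; methods=hash,hash,hash

Selinger DP (subsets sized 1..n):
  {C}: scan cost=400, card=400
  {B}: scan cost=300, card=300
  {D}: scan cost=50, card=50
  {A}: scan cost=250, card=250
  {BC}: card=4800; try (B,hash)→6200, (C,merge)→7300, (B,merge)→7400, (C,hash)→7800, (B,nl_idx)→8800, (C,nl)→120300 …(+1); best=6200 via (B,hash)
  {CD}: card=400; try (D,hash)→1400, (C,merge)→4400, (D,merge)→4750, (C,hash)→7300, (C,nl)→20050, (D,nl)→20400; best=1400 via (D,hash)
  {AC}: card=2000; try (A,hash)→4800, (C,merge)→6500, (A,merge)→6650, (C,hash)→7700, (C,nl)→100250, (A,nl)→100400; best=4800 via (A,hash)
  {BCD}: card=4800; try (B,hash)→7200, (B,merge)→8400, (B,nl_idx)→9800, (D,hash)→11600, (D,merge)→73750, (B,nl)→121400 …(+1); best=7200 via (B,hash)
  {ABC}: card=24000; try (B,hash)→12200, (A,hash)→15000, (B,merge)→31800, (B,nl_idx)→46800, (A,merge)→75650, (B,nl)→604800 …(+1); best=12200 via (B,hash)
  {ACD}: card=2000; try (A,hash)→5800, (D,hash)→7400, (A,merge)→7650, (D,merge)→29150, (A,nl)→101400, (D,nl)→104800; best=5800 via (A,hash)
  {ABCD}: card=24000; try (B,hash)→13200, (A,hash)→16000, (B,merge)→32800, (D,hash)→36800, (B,nl_idx)→47800, (A,merge)→76650 …(+4); best=13200 via (B,hash)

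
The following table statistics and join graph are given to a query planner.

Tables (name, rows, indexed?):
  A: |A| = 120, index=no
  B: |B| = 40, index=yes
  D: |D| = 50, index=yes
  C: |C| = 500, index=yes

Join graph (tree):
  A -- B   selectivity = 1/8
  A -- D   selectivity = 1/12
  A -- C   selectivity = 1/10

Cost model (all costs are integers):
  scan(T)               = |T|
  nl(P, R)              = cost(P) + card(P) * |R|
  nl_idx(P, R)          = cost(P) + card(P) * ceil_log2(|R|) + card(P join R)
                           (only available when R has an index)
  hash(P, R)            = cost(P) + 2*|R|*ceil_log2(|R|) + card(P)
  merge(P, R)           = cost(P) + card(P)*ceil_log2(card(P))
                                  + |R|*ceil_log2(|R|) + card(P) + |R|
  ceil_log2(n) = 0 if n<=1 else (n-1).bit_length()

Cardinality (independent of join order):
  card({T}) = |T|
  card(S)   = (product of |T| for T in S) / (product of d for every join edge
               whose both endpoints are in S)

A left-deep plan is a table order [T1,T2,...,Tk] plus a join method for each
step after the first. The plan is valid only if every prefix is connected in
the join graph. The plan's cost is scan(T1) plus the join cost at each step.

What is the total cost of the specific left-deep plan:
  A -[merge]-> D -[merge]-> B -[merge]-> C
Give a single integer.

44210

step 1: scan A: cost=120, card=120
step 2: join D via merge
    card(P join D) = 120*50/(12) = 500
    cost = 120 + 120*7 + 50*6 + 120 + 50 = 1430
step 3: join B via merge
    card(P join B) = 500*40/(8) = 2500
    cost = 1430 + 500*9 + 40*6 + 500 + 40 = 6710
step 4: join C via merge
    card(P join C) = 2500*500/(10) = 125000
    cost = 6710 + 2500*12 + 500*9 + 2500 + 500 = 44210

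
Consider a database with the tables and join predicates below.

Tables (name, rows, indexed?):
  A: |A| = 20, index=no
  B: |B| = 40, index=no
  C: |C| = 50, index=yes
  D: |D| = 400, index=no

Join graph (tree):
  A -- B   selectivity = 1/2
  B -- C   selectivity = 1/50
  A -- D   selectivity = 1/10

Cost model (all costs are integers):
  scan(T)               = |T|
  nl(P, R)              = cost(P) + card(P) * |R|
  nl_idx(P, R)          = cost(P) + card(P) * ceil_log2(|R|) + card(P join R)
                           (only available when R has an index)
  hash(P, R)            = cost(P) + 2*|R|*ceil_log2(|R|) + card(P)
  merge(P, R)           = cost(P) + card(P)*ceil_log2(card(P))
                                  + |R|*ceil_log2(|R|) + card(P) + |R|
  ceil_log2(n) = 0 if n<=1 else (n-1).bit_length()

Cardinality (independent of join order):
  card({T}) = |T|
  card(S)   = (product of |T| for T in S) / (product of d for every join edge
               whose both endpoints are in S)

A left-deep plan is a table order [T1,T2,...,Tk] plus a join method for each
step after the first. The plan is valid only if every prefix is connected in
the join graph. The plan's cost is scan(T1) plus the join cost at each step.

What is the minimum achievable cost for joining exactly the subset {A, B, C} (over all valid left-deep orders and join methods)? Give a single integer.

560

Selinger DP over subsets of {A,B,C}:
  {A}: scan cost=20, card=20
  {B}: scan cost=40, card=40
  {C}: scan cost=50, card=50
  {AB}: card=400; try (A,hash)→280, (B,merge)→420, (A,merge)→440, (B,hash)→520, (B,nl)→820, (A,nl)→840; best=280 via (A,hash)
  {BC}: card=40; try (C,nl_idx)→320, (B,hash)→580, (C,merge)→670, (C,hash)→680, (B,merge)→680, (C,nl)→2040 …(+1); best=320 via (C,nl_idx)
  {ABC}: card=400; try (A,hash)→560, (A,merge)→720, (A,nl)→1120, (C,hash)→1280, (C,nl_idx)→3080, (C,merge)→4630 …(+1); best=560 via (A,hash)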